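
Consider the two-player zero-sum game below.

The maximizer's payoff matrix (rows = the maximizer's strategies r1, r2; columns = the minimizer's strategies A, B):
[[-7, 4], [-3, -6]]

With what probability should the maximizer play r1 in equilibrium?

3/14

Row minima are -7 and -6, so the maximizer's maximin is -6; column maxima are -3 and 4, so the minimizer's minimax is -3. These differ, so the equilibrium is in mixed strategies.
Let the maximizer play r1 with probability p. The minimizer is indifferent when −7p − 3(1−p) = 4p − 6(1−p), giving p = 3/14.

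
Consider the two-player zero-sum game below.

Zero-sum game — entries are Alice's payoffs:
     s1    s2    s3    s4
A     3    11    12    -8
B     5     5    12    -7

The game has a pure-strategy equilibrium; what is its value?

Row minima: -8, -7 → Alice's maximin is -7.
Column maxima: 5, 11, 12, -7 → Bob's minimax is -7.
They coincide at (B, s4), so the value is -7.

-7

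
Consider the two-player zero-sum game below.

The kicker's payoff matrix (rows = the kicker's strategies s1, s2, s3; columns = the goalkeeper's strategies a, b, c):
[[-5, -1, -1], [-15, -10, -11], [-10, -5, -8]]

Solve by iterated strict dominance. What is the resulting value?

Column b is strictly dominated by a for the goalkeeper (-5<-1, -15<-10, -10<-5); eliminate b.
Column c is strictly dominated by a for the goalkeeper (-5<-1, -15<-11, -10<-8); eliminate c.
Row s3 is strictly dominated by row s1 (-5>-10); eliminate s3.
Row s2 is strictly dominated by row s1 (-5>-15); eliminate s2.
Only (s1, a) remains, with payoff -5.

-5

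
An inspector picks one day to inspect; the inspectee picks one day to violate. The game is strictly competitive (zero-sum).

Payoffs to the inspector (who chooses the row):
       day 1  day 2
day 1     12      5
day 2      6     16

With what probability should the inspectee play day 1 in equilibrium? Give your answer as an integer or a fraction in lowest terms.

11/17

Row minima are 5 and 6, so the inspector's maximin is 6; column maxima are 12 and 16, so the inspectee's minimax is 12. These differ, so the equilibrium is in mixed strategies.
Let the inspectee play day 1 with probability q. The inspector is indifferent when 12q + 5(1−q) = 6q + 16(1−q), giving q = 11/17.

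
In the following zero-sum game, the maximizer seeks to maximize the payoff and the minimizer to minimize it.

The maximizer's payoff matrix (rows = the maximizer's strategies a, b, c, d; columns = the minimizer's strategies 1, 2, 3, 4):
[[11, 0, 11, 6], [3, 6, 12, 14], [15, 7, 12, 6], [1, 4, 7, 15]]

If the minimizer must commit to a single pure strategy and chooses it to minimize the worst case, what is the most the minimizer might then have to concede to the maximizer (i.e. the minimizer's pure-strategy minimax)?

The worst case (largest entry) in each column is 1: 15, 2: 7, 3: 12, 4: 15.
The best (smallest) of these is 7.

7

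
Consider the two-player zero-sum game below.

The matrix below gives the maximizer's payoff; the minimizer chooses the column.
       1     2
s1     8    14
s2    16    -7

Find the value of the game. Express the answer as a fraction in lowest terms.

280/29

Row minima are 8 and -7, so the maximizer's maximin is 8; column maxima are 16 and 14, so the minimizer's minimax is 14. These differ, so the equilibrium is in mixed strategies.
Let the maximizer play s1 with probability p. The minimizer is indifferent when 8p + 16(1−p) = 14p − 7(1−p), giving p = 23/29.
Let the minimizer play 1 with probability q. The maximizer is indifferent when 8q + 14(1−q) = 16q − 7(1−q), giving q = 21/29.
The value is 8·(21/29) + (14)·(8/29) = 280/29.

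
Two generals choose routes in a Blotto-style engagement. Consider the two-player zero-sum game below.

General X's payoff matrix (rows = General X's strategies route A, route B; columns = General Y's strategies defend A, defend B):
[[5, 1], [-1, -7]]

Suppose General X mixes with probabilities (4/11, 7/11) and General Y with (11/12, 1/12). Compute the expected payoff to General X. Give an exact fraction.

49/66

Against (11/12, 1/12), each row's expected payoff is route A: 14/3; route B: -3/2.
Taking the (4/11, 7/11)-weighted average: (4/11)·(14/3) + (7/11)·(-3/2) = 49/66.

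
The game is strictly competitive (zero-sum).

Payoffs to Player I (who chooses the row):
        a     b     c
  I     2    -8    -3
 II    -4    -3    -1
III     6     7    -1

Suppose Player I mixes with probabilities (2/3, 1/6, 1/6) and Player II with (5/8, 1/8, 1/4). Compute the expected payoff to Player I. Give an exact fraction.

Against (5/8, 1/8, 1/4), each row's expected payoff is I: -1/2; II: -25/8; III: 35/8.
Taking the (2/3, 1/6, 1/6)-weighted average: (2/3)·(-1/2) + (1/6)·(-25/8) + (1/6)·(35/8) = -1/8.

-1/8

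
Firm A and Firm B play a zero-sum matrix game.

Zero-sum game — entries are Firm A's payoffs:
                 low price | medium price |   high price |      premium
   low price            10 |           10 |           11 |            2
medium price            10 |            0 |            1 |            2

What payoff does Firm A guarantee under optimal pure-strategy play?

2

Row minima: 2, 0 → Firm A's maximin is 2.
Column maxima: 10, 10, 11, 2 → Firm B's minimax is 2.
They coincide at (low price, premium), so the value is 2.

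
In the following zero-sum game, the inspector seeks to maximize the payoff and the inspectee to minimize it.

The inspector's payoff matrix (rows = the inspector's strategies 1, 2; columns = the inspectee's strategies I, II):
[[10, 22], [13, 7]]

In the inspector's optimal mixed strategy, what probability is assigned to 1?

Row minima are 10 and 7, so the inspector's maximin is 10; column maxima are 13 and 22, so the inspectee's minimax is 13. These differ, so the equilibrium is in mixed strategies.
Let the inspector play 1 with probability p. The inspectee is indifferent when 10p + 13(1−p) = 22p + 7(1−p), giving p = 1/3.

1/3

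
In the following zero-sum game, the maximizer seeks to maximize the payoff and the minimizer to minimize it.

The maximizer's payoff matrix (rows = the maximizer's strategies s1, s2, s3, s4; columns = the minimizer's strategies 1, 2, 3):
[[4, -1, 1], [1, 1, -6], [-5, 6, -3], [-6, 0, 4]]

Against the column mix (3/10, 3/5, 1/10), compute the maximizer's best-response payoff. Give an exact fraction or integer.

9/5

s1: (4)·(3/10) + (-1)·(3/5) + (1)·(1/10) = 7/10.
s2: (1)·(3/10) + (1)·(3/5) + (-6)·(1/10) = 3/10.
s3: (-5)·(3/10) + (6)·(3/5) + (-3)·(1/10) = 9/5.
s4: (-6)·(3/10) + (0)·(3/5) + (4)·(1/10) = -7/5.
The best pure response is s3 with expected payoff 9/5.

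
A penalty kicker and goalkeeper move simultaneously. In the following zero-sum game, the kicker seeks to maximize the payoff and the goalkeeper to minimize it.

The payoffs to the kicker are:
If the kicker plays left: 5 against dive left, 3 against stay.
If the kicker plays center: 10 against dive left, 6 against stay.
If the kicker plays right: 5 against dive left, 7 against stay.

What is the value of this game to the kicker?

Row left is strictly dominated by row center, so the kicker never plays it.
The remaining 2×2 game on (center, right) × (dive left, stay) has no saddle point. Let the kicker play center with probability p; indifference gives 10p + 5(1−p) = 6p + 7(1−p), so p = 1/3.
Similarly the goalkeeper's optimal q on dive left is 1/6, and the value is 10·(1/6) + (6)·(5/6) = 20/3.

20/3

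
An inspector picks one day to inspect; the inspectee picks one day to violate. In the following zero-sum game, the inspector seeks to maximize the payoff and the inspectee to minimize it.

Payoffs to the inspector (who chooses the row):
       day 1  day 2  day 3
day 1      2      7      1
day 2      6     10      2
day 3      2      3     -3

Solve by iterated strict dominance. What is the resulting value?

2

Row day 1 is strictly dominated by row day 2 (6>2, 10>7, 2>1); eliminate day 1.
Row day 3 is strictly dominated by row day 2 (6>2, 10>3, 2>-3); eliminate day 3.
Column day 1 is strictly dominated by day 3 for the inspectee (2<6); eliminate day 1.
Column day 2 is strictly dominated by day 3 for the inspectee (2<10); eliminate day 2.
Only (day 2, day 3) remains, with payoff 2.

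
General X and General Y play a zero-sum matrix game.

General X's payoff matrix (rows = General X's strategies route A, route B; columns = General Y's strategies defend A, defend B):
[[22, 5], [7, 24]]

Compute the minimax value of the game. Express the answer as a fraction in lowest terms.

29/2

Row minima are 5 and 7, so General X's maximin is 7; column maxima are 22 and 24, so General Y's minimax is 22. These differ, so the equilibrium is in mixed strategies.
Let General X play route A with probability p. General Y is indifferent when 22p + 7(1−p) = 5p + 24(1−p), giving p = 1/2.
Let General Y play defend A with probability q. General X is indifferent when 22q + 5(1−q) = 7q + 24(1−q), giving q = 19/34.
The value is 22·(19/34) + (5)·(15/34) = 29/2.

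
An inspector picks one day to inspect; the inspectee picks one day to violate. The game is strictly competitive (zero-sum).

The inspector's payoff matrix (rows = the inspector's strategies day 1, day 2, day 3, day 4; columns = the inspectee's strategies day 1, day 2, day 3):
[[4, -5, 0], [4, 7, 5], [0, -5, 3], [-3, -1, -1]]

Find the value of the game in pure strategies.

4

Row minima: -5, 4, -5, -3 → the inspector's maximin is 4.
Column maxima: 4, 7, 5 → the inspectee's minimax is 4.
They coincide at (day 2, day 1), so the value is 4.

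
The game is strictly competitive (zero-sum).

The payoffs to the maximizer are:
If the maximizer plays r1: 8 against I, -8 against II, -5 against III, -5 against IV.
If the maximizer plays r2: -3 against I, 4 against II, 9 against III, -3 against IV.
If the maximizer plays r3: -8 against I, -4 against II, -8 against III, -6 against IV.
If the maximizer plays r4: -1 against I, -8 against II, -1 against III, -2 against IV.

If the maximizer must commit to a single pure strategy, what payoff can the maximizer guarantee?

-3

The worst-case payoff for each row is r1: -8, r2: -3, r3: -8, r4: -8.
The best of these is -3.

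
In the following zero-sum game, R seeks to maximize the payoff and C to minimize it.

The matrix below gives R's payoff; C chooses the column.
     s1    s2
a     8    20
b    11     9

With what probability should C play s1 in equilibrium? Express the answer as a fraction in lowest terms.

Row minima are 8 and 9, so R's maximin is 9; column maxima are 11 and 20, so C's minimax is 11. These differ, so the equilibrium is in mixed strategies.
Let C play s1 with probability q. R is indifferent when 8q + 20(1−q) = 11q + 9(1−q), giving q = 11/14.

11/14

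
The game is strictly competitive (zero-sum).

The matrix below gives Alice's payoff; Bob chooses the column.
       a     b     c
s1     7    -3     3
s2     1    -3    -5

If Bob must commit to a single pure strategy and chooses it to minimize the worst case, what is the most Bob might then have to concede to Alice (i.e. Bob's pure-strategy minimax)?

-3

The worst case (largest entry) in each column is a: 7, b: -3, c: 3.
The best (smallest) of these is -3.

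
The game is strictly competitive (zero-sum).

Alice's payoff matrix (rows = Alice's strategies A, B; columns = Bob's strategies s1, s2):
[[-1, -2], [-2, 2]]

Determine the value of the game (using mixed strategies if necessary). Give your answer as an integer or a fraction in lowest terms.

-6/5

Row minima are -2 and -2, so Alice's maximin is -2; column maxima are -1 and 2, so Bob's minimax is -1. These differ, so the equilibrium is in mixed strategies.
Let Alice play A with probability p. Bob is indifferent when −p − 2(1−p) = −2p + 2(1−p), giving p = 4/5.
Let Bob play s1 with probability q. Alice is indifferent when −q − 2(1−q) = −2q + 2(1−q), giving q = 4/5.
The value is -1·(4/5) + (-2)·(1/5) = -6/5.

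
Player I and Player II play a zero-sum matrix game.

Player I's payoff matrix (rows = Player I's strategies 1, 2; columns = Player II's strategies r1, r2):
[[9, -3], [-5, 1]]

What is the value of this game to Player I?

Row minima are -3 and -5, so Player I's maximin is -3; column maxima are 9 and 1, so Player II's minimax is 1. These differ, so the equilibrium is in mixed strategies.
Let Player I play 1 with probability p. Player II is indifferent when 9p − 5(1−p) = −3p + (1−p), giving p = 1/3.
Let Player II play r1 with probability q. Player I is indifferent when 9q − 3(1−q) = −5q + (1−q), giving q = 2/9.
The value is 9·(2/9) + (-3)·(7/9) = -1/3.

-1/3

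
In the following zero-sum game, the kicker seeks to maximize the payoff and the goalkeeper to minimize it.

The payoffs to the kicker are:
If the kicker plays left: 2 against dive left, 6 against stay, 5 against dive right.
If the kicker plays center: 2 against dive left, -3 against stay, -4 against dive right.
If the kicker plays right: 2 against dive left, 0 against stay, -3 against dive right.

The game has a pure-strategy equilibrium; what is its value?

Row minima: 2, -4, -3 → the kicker's maximin is 2.
Column maxima: 2, 6, 5 → the goalkeeper's minimax is 2.
They coincide at (left, dive left), so the value is 2.

2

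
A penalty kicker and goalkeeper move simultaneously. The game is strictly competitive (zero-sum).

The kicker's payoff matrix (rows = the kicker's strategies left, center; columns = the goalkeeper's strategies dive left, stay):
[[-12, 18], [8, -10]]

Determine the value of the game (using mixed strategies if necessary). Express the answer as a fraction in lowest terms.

1/2

Row minima are -12 and -10, so the kicker's maximin is -10; column maxima are 8 and 18, so the goalkeeper's minimax is 8. These differ, so the equilibrium is in mixed strategies.
Let the kicker play left with probability p. The goalkeeper is indifferent when −12p + 8(1−p) = 18p − 10(1−p), giving p = 3/8.
Let the goalkeeper play dive left with probability q. The kicker is indifferent when −12q + 18(1−q) = 8q − 10(1−q), giving q = 7/12.
The value is -12·(7/12) + (18)·(5/12) = 1/2.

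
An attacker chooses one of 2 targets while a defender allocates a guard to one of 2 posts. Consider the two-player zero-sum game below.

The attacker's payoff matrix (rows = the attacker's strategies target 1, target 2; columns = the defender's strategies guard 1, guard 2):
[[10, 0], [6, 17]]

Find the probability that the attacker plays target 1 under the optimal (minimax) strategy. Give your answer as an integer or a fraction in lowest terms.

11/21

Row minima are 0 and 6, so the attacker's maximin is 6; column maxima are 10 and 17, so the defender's minimax is 10. These differ, so the equilibrium is in mixed strategies.
Let the attacker play target 1 with probability p. The defender is indifferent when 10p + 6(1−p) = 17(1−p), giving p = 11/21.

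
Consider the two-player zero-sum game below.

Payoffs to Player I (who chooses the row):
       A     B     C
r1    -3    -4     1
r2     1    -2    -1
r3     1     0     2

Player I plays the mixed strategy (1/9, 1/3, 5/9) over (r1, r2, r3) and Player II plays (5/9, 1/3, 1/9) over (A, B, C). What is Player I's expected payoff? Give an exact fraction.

Against (5/9, 1/3, 1/9), each row's expected payoff is r1: -26/9; r2: -2/9; r3: 7/9.
Taking the (1/9, 1/3, 5/9)-weighted average: (1/9)·(-26/9) + (1/3)·(-2/9) + (5/9)·(7/9) = 1/27.

1/27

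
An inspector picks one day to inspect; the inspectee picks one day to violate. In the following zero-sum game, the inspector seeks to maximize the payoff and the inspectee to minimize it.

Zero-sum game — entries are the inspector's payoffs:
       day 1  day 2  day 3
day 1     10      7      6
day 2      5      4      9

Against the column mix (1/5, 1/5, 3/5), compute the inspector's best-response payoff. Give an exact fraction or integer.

36/5

day 1: (10)·(1/5) + (7)·(1/5) + (6)·(3/5) = 7.
day 2: (5)·(1/5) + (4)·(1/5) + (9)·(3/5) = 36/5.
The best pure response is day 2 with expected payoff 36/5.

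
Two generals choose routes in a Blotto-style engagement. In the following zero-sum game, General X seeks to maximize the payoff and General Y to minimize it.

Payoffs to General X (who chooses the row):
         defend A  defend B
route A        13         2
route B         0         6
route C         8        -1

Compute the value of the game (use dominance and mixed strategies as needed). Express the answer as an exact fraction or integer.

Row route C is strictly dominated by row route A, so General X never plays it.
The remaining 2×2 game on (route A, route B) × (defend A, defend B) has no saddle point. Let General X play route A with probability p; indifference gives 13p = 2p + 6(1−p), so p = 6/17.
Similarly General Y's optimal q on defend A is 4/17, and the value is 13·(4/17) + (2)·(13/17) = 78/17.

78/17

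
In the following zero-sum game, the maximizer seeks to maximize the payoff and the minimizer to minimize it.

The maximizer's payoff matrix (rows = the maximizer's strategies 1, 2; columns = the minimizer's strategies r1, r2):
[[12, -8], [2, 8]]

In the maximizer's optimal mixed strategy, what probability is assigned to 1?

Row minima are -8 and 2, so the maximizer's maximin is 2; column maxima are 12 and 8, so the minimizer's minimax is 8. These differ, so the equilibrium is in mixed strategies.
Let the maximizer play 1 with probability p. The minimizer is indifferent when 12p + 2(1−p) = −8p + 8(1−p), giving p = 3/13.

3/13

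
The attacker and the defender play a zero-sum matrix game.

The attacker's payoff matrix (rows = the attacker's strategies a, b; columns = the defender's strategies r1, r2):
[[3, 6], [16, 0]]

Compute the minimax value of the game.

Row minima are 3 and 0, so the attacker's maximin is 3; column maxima are 16 and 6, so the defender's minimax is 6. These differ, so the equilibrium is in mixed strategies.
Let the attacker play a with probability p. The defender is indifferent when 3p + 16(1−p) = 6p, giving p = 16/19.
Let the defender play r1 with probability q. The attacker is indifferent when 3q + 6(1−q) = 16q, giving q = 6/19.
The value is 3·(6/19) + (6)·(13/19) = 96/19.

96/19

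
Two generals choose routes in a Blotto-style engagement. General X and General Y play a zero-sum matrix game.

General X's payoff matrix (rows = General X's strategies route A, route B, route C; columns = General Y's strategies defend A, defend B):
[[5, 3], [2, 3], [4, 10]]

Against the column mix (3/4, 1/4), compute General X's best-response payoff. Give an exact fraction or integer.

route A: (5)·(3/4) + (3)·(1/4) = 9/2.
route B: (2)·(3/4) + (3)·(1/4) = 9/4.
route C: (4)·(3/4) + (10)·(1/4) = 11/2.
The best pure response is route C with expected payoff 11/2.

11/2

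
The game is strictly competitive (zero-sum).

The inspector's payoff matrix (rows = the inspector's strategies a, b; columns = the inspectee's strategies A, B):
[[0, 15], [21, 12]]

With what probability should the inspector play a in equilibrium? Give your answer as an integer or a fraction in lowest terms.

3/8

Row minima are 0 and 12, so the inspector's maximin is 12; column maxima are 21 and 15, so the inspectee's minimax is 15. These differ, so the equilibrium is in mixed strategies.
Let the inspector play a with probability p. The inspectee is indifferent when 21(1−p) = 15p + 12(1−p), giving p = 3/8.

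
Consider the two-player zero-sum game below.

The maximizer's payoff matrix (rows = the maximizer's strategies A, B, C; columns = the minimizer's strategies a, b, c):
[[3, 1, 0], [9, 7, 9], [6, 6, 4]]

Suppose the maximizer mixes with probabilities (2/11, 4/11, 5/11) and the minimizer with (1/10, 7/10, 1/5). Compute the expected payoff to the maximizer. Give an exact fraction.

Against (1/10, 7/10, 1/5), each row's expected payoff is A: 1; B: 38/5; C: 28/5.
Taking the (2/11, 4/11, 5/11)-weighted average: (2/11)·(1) + (4/11)·(38/5) + (5/11)·(28/5) = 302/55.

302/55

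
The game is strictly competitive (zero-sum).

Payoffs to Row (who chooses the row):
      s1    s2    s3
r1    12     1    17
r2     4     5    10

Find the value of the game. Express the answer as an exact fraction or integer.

Column s3 is strictly dominated by s1 for Column (it gives Row more in every row).
The remaining 2×2 game on (r1, r2) × (s1, s2) has no saddle point. Let Row play r1 with probability p; indifference gives 12p + 4(1−p) = p + 5(1−p), so p = 1/12.
Similarly Column's optimal q on s1 is 1/3, and the value is 12·(1/3) + (1)·(2/3) = 14/3.

14/3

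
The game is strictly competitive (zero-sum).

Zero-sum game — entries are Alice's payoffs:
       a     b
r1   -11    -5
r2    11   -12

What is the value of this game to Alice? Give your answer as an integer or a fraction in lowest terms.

-187/29

Row minima are -11 and -12, so Alice's maximin is -11; column maxima are 11 and -5, so Bob's minimax is -5. These differ, so the equilibrium is in mixed strategies.
Let Alice play r1 with probability p. Bob is indifferent when −11p + 11(1−p) = −5p − 12(1−p), giving p = 23/29.
Let Bob play a with probability q. Alice is indifferent when −11q − 5(1−q) = 11q − 12(1−q), giving q = 7/29.
The value is -11·(7/29) + (-5)·(22/29) = -187/29.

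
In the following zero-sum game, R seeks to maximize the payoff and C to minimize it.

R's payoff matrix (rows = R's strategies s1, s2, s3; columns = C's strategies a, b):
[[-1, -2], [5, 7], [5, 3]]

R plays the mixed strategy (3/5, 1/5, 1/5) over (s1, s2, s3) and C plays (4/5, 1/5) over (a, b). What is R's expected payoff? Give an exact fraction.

32/25

Against (4/5, 1/5), each row's expected payoff is s1: -6/5; s2: 27/5; s3: 23/5.
Taking the (3/5, 1/5, 1/5)-weighted average: (3/5)·(-6/5) + (1/5)·(27/5) + (1/5)·(23/5) = 32/25.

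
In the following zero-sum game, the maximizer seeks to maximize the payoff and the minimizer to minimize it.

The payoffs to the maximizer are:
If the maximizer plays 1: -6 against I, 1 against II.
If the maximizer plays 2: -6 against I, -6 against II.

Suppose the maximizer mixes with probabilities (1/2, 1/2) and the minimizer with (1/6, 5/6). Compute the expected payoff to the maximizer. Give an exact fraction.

-37/12

Against (1/6, 5/6), each row's expected payoff is 1: -1/6; 2: -6.
Taking the (1/2, 1/2)-weighted average: (1/2)·(-1/6) + (1/2)·(-6) = -37/12.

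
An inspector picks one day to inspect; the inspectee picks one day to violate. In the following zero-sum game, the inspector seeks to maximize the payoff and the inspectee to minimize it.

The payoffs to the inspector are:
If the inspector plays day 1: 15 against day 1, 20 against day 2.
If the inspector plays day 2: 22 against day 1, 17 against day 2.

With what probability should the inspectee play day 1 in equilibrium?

3/10

Row minima are 15 and 17, so the inspector's maximin is 17; column maxima are 22 and 20, so the inspectee's minimax is 20. These differ, so the equilibrium is in mixed strategies.
Let the inspectee play day 1 with probability q. The inspector is indifferent when 15q + 20(1−q) = 22q + 17(1−q), giving q = 3/10.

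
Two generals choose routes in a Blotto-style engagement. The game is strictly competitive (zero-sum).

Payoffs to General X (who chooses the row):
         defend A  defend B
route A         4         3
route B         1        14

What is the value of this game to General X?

Row minima are 3 and 1, so General X's maximin is 3; column maxima are 4 and 14, so General Y's minimax is 4. These differ, so the equilibrium is in mixed strategies.
Let General X play route A with probability p. General Y is indifferent when 4p + (1−p) = 3p + 14(1−p), giving p = 13/14.
Let General Y play defend A with probability q. General X is indifferent when 4q + 3(1−q) = q + 14(1−q), giving q = 11/14.
The value is 4·(11/14) + (3)·(3/14) = 53/14.

53/14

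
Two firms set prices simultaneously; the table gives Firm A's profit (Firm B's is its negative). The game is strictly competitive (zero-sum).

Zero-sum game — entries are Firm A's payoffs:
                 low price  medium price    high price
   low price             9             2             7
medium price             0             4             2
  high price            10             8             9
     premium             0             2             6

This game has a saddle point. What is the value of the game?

8

Row minima: 2, 0, 8, 0 → Firm A's maximin is 8.
Column maxima: 10, 8, 9 → Firm B's minimax is 8.
They coincide at (high price, medium price), so the value is 8.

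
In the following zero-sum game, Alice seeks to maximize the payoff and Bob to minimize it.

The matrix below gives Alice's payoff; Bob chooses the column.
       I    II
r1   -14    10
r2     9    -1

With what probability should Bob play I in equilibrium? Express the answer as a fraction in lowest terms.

Row minima are -14 and -1, so Alice's maximin is -1; column maxima are 9 and 10, so Bob's minimax is 9. These differ, so the equilibrium is in mixed strategies.
Let Bob play I with probability q. Alice is indifferent when −14q + 10(1−q) = 9q − (1−q), giving q = 11/34.

11/34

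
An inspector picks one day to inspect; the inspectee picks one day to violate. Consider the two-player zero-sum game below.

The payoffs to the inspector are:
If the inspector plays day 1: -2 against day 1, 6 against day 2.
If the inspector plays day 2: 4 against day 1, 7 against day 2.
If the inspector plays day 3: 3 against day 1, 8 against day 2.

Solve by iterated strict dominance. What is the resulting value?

Row day 1 is strictly dominated by row day 2 (4>-2, 7>6); eliminate day 1.
Column day 2 is strictly dominated by day 1 for the inspectee (4<7, 3<8); eliminate day 2.
Row day 3 is strictly dominated by row day 2 (4>3); eliminate day 3.
Only (day 2, day 1) remains, with payoff 4.

4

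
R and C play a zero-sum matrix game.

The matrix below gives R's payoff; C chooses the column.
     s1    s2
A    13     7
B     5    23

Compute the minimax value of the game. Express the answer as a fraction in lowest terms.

11

Row minima are 7 and 5, so R's maximin is 7; column maxima are 13 and 23, so C's minimax is 13. These differ, so the equilibrium is in mixed strategies.
Let R play A with probability p. C is indifferent when 13p + 5(1−p) = 7p + 23(1−p), giving p = 3/4.
Let C play s1 with probability q. R is indifferent when 13q + 7(1−q) = 5q + 23(1−q), giving q = 2/3.
The value is 13·(2/3) + (7)·(1/3) = 11.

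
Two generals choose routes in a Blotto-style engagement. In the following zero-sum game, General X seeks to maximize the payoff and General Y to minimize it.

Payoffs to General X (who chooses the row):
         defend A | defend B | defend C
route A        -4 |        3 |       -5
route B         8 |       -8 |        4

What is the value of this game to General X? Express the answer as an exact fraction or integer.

-7/5

Column defend A is strictly dominated by defend C for General Y (it gives General X more in every row).
The remaining 2×2 game on (route A, route B) × (defend B, defend C) has no saddle point. Let General X play route A with probability p; indifference gives 3p − 8(1−p) = −5p + 4(1−p), so p = 3/5.
Similarly General Y's optimal q on defend B is 9/20, and the value is 3·(9/20) + (-5)·(11/20) = -7/5.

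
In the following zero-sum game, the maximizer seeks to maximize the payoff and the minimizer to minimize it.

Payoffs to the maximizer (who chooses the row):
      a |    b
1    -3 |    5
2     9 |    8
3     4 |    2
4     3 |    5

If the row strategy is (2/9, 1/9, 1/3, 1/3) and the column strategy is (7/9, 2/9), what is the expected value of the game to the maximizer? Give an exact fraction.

82/27

Against (7/9, 2/9), each row's expected payoff is 1: -11/9; 2: 79/9; 3: 32/9; 4: 31/9.
Taking the (2/9, 1/9, 1/3, 1/3)-weighted average: (2/9)·(-11/9) + (1/9)·(79/9) + (1/3)·(32/9) + (1/3)·(31/9) = 82/27.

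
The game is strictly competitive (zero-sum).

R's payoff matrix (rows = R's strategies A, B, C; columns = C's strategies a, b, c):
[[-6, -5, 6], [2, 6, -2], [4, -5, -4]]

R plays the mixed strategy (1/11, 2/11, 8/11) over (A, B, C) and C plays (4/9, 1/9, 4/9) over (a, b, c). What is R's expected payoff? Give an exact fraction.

Against (4/9, 1/9, 4/9), each row's expected payoff is A: -5/9; B: 2/3; C: -5/9.
Taking the (1/11, 2/11, 8/11)-weighted average: (1/11)·(-5/9) + (2/11)·(2/3) + (8/11)·(-5/9) = -1/3.

-1/3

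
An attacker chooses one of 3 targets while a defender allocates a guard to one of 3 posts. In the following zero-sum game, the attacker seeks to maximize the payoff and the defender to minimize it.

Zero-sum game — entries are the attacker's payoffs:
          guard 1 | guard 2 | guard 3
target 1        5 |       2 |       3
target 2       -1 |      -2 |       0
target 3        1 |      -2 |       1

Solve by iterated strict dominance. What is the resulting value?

2

Column guard 1 is strictly dominated by guard 2 for the defender (2<5, -2<-1, -2<1); eliminate guard 1.
Row target 3 is strictly dominated by row target 1 (2>-2, 3>1); eliminate target 3.
Row target 2 is strictly dominated by row target 1 (2>-2, 3>0); eliminate target 2.
Column guard 3 is strictly dominated by guard 2 for the defender (2<3); eliminate guard 3.
Only (target 1, guard 2) remains, with payoff 2.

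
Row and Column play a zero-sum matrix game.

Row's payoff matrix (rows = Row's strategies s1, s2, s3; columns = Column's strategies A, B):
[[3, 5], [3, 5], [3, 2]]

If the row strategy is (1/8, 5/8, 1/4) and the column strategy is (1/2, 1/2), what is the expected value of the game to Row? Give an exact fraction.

29/8

Against (1/2, 1/2), each row's expected payoff is s1: 4; s2: 4; s3: 5/2.
Taking the (1/8, 5/8, 1/4)-weighted average: (1/8)·(4) + (5/8)·(4) + (1/4)·(5/2) = 29/8.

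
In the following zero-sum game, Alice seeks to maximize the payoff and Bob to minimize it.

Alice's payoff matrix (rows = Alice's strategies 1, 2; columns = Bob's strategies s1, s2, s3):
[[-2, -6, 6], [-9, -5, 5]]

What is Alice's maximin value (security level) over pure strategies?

-6

The worst-case payoff for each row is 1: -6, 2: -9.
The best of these is -6.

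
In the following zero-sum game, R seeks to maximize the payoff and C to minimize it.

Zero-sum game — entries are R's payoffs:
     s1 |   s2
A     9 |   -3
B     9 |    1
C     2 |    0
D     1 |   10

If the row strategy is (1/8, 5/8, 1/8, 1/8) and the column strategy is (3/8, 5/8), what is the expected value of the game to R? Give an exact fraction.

Against (3/8, 5/8), each row's expected payoff is A: 3/2; B: 4; C: 3/4; D: 53/8.
Taking the (1/8, 5/8, 1/8, 1/8)-weighted average: (1/8)·(3/2) + (5/8)·(4) + (1/8)·(3/4) + (1/8)·(53/8) = 231/64.

231/64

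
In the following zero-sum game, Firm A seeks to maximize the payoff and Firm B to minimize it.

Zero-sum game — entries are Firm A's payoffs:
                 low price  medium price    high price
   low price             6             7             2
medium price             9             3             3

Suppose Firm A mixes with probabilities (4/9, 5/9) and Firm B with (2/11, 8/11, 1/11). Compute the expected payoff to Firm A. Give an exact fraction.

Against (2/11, 8/11, 1/11), each row's expected payoff is low price: 70/11; medium price: 45/11.
Taking the (4/9, 5/9)-weighted average: (4/9)·(70/11) + (5/9)·(45/11) = 505/99.

505/99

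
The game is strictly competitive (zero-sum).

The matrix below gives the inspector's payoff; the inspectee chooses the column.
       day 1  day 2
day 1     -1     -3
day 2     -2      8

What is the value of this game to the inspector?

-7/6

Row minima are -3 and -2, so the inspector's maximin is -2; column maxima are -1 and 8, so the inspectee's minimax is -1. These differ, so the equilibrium is in mixed strategies.
Let the inspector play day 1 with probability p. The inspectee is indifferent when −p − 2(1−p) = −3p + 8(1−p), giving p = 5/6.
Let the inspectee play day 1 with probability q. The inspector is indifferent when −q − 3(1−q) = −2q + 8(1−q), giving q = 11/12.
The value is -1·(11/12) + (-3)·(1/12) = -7/6.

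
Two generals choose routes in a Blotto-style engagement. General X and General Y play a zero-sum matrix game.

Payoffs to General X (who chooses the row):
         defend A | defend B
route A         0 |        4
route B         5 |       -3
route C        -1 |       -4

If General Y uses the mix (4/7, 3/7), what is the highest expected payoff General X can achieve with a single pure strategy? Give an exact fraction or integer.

route A: (0)·(4/7) + (4)·(3/7) = 12/7.
route B: (5)·(4/7) + (-3)·(3/7) = 11/7.
route C: (-1)·(4/7) + (-4)·(3/7) = -16/7.
The best pure response is route A with expected payoff 12/7.

12/7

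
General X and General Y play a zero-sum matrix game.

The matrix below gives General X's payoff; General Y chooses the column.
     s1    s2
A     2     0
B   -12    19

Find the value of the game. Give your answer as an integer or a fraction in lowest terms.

38/33

Row minima are 0 and -12, so General X's maximin is 0; column maxima are 2 and 19, so General Y's minimax is 2. These differ, so the equilibrium is in mixed strategies.
Let General X play A with probability p. General Y is indifferent when 2p − 12(1−p) = 19(1−p), giving p = 31/33.
Let General Y play s1 with probability q. General X is indifferent when 2q = −12q + 19(1−q), giving q = 19/33.
The value is 2·(19/33) + (0)·(14/33) = 38/33.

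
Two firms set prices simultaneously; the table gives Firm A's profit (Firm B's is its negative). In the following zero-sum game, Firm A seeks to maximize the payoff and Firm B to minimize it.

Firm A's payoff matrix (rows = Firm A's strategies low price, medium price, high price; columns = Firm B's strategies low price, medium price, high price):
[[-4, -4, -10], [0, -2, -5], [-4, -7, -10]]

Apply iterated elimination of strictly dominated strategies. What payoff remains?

-5

Column low price is strictly dominated by high price for Firm B (-10<-4, -5<0, -10<-4); eliminate low price.
Row high price is strictly dominated by row medium price (-2>-7, -5>-10); eliminate high price.
Column medium price is strictly dominated by high price for Firm B (-10<-4, -5<-2); eliminate medium price.
Row low price is strictly dominated by row medium price (-5>-10); eliminate low price.
Only (medium price, high price) remains, with payoff -5.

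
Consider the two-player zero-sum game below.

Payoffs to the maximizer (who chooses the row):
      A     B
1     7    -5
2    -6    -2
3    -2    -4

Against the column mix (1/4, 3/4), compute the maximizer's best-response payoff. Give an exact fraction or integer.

1: (7)·(1/4) + (-5)·(3/4) = -2.
2: (-6)·(1/4) + (-2)·(3/4) = -3.
3: (-2)·(1/4) + (-4)·(3/4) = -7/2.
The best pure response is 1 with expected payoff -2.

-2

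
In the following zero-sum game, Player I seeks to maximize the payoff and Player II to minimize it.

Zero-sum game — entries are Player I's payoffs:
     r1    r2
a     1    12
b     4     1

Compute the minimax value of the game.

Row minima are 1 and 1, so Player I's maximin is 1; column maxima are 4 and 12, so Player II's minimax is 4. These differ, so the equilibrium is in mixed strategies.
Let Player I play a with probability p. Player II is indifferent when p + 4(1−p) = 12p + (1−p), giving p = 3/14.
Let Player II play r1 with probability q. Player I is indifferent when q + 12(1−q) = 4q + (1−q), giving q = 11/14.
The value is 1·(11/14) + (12)·(3/14) = 47/14.

47/14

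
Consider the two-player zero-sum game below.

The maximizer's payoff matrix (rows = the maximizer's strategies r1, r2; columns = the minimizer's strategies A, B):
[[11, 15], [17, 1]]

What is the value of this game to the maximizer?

61/5

Row minima are 11 and 1, so the maximizer's maximin is 11; column maxima are 17 and 15, so the minimizer's minimax is 15. These differ, so the equilibrium is in mixed strategies.
Let the maximizer play r1 with probability p. The minimizer is indifferent when 11p + 17(1−p) = 15p + (1−p), giving p = 4/5.
Let the minimizer play A with probability q. The maximizer is indifferent when 11q + 15(1−q) = 17q + (1−q), giving q = 7/10.
The value is 11·(7/10) + (15)·(3/10) = 61/5.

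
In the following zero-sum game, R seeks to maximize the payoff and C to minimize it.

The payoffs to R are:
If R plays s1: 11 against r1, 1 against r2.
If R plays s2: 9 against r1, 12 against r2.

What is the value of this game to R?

123/13

Row minima are 1 and 9, so R's maximin is 9; column maxima are 11 and 12, so C's minimax is 11. These differ, so the equilibrium is in mixed strategies.
Let R play s1 with probability p. C is indifferent when 11p + 9(1−p) = p + 12(1−p), giving p = 3/13.
Let C play r1 with probability q. R is indifferent when 11q + (1−q) = 9q + 12(1−q), giving q = 11/13.
The value is 11·(11/13) + (1)·(2/13) = 123/13.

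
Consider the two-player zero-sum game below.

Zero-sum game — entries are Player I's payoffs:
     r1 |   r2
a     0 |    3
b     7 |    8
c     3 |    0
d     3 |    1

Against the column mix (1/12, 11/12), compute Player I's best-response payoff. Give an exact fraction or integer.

a: (0)·(1/12) + (3)·(11/12) = 11/4.
b: (7)·(1/12) + (8)·(11/12) = 95/12.
c: (3)·(1/12) + (0)·(11/12) = 1/4.
d: (3)·(1/12) + (1)·(11/12) = 7/6.
The best pure response is b with expected payoff 95/12.

95/12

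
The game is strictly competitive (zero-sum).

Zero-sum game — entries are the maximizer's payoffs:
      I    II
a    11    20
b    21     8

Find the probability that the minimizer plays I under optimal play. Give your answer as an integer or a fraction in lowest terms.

Row minima are 11 and 8, so the maximizer's maximin is 11; column maxima are 21 and 20, so the minimizer's minimax is 20. These differ, so the equilibrium is in mixed strategies.
Let the minimizer play I with probability q. The maximizer is indifferent when 11q + 20(1−q) = 21q + 8(1−q), giving q = 6/11.

6/11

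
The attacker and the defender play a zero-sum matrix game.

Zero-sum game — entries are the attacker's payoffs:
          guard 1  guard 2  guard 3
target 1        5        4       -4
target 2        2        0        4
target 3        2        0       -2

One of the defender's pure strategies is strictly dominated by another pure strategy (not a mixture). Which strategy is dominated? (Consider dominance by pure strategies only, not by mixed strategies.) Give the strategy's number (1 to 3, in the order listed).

1

The defender prefers columns that give the attacker less. Compare guard 1 with guard 2: 4 < 5, 0 < 2, 0 < 2.
So guard 2 strictly dominates guard 1 for the defender; guard 1 is strictly dominated.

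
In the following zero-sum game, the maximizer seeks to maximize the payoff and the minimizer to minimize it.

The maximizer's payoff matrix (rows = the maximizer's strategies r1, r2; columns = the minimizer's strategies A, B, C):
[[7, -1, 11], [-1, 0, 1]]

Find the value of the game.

Column C is strictly dominated by A for the minimizer (it gives the maximizer more in every row).
The remaining 2×2 game on (r1, r2) × (A, B) has no saddle point. Let the maximizer play r1 with probability p; indifference gives 7p − (1−p) = −p, so p = 1/9.
Similarly the minimizer's optimal q on A is 1/9, and the value is 7·(1/9) + (-1)·(8/9) = -1/9.

-1/9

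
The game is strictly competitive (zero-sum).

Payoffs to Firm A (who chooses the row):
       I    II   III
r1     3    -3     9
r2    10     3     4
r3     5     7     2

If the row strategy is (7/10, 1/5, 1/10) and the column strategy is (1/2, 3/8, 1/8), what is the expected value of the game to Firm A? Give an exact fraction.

Against (1/2, 3/8, 1/8), each row's expected payoff is r1: 3/2; r2: 53/8; r3: 43/8.
Taking the (7/10, 1/5, 1/10)-weighted average: (7/10)·(3/2) + (1/5)·(53/8) + (1/10)·(43/8) = 233/80.

233/80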